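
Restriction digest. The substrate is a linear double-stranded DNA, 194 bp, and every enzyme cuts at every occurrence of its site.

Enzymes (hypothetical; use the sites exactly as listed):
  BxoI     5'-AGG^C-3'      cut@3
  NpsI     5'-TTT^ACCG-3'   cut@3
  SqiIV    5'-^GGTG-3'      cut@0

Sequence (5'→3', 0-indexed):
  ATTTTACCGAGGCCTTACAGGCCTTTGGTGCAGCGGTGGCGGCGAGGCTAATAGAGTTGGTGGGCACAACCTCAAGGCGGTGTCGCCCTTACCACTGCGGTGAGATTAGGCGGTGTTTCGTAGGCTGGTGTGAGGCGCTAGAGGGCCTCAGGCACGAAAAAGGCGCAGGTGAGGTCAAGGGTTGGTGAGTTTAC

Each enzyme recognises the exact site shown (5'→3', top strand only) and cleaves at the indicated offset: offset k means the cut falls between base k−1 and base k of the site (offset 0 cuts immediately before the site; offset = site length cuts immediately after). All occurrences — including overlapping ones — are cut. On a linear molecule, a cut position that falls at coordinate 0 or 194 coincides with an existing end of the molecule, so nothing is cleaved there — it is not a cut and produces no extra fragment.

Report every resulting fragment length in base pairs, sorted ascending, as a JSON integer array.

Per-enzyme occurrences:
  BxoI AGGC/3: at [9, 18, 44, 74, 107, 121, 132, 149, 160] ⇒ [12, 21, 47, 77, 110, 124, 135, 152, 163]
  NpsI TTTACCG/3: at [2] ⇒ [5]
  SqiIV GGTG/0: at [26, 34, 58, 78, 98, 111, 126, 167, 183] ⇒ [26, 34, 58, 78, 98, 111, 126, 167, 183]

Pooled cuts: [5, 12, 21, 26, 34, 47, 58, 77, 78, 98, 110, 111, 124, 126, 135, 152, 163, 167, 183]

Fragment lengths:
  [0,5): 5 bp
  [5,12): 7 bp
  [12,21): 9 bp
  [21,26): 5 bp
  [26,34): 8 bp
  [34,47): 13 bp
  [47,58): 11 bp
  [58,77): 19 bp
  [77,78): 1 bp
  [78,98): 20 bp
  [98,110): 12 bp
  [110,111): 1 bp
  [111,124): 13 bp
  [124,126): 2 bp
  [126,135): 9 bp
  [135,152): 17 bp
  [152,163): 11 bp
  [163,167): 4 bp
  [167,183): 16 bp
  [183,194): 11 bp

[1,1,2,4,5,5,7,8,9,9,11,11,11,12,13,13,16,17,19,20]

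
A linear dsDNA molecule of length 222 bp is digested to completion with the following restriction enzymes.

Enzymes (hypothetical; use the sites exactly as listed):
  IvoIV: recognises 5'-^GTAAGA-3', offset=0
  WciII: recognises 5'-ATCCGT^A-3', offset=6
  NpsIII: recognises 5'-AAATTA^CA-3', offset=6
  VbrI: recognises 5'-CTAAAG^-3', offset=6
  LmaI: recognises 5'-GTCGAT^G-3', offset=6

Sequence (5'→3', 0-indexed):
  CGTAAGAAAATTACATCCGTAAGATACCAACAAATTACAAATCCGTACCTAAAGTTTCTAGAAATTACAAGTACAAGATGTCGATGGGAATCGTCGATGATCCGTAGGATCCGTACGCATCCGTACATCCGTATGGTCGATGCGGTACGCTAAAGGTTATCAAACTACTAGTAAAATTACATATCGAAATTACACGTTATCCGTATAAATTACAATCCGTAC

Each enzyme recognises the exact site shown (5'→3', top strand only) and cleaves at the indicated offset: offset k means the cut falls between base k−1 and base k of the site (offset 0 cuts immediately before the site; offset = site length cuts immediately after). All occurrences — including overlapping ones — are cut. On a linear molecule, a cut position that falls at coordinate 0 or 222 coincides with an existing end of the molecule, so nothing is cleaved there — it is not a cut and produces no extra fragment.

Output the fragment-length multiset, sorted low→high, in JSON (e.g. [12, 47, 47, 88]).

Scan for sites:
  IvoIV (GTAAGA, off=0): starts [1, 18] → cuts [1, 18]
  WciII (ATCCGTA, off=6): starts [14, 40, 99, 108, 118, 126, 198, 214] → cuts [20, 46, 105, 114, 124, 132, 204, 220]
  NpsIII (AAATTACA, off=6): starts [7, 31, 61, 173, 186, 206] → cuts [13, 37, 67, 179, 192, 212]
  VbrI (CTAAAG, off=6): starts [48, 149] → cuts [54, 155]
  LmaI (GTCGATG, off=6): starts [79, 92, 135] → cuts [85, 98, 141]

All cut coordinates (distinct, sorted): [1, 13, 18, 20, 37, 46, 54, 67, 85, 98, 105, 114, 124, 132, 141, 155, 179, 192, 204, 212, 220]

Fragments:
  [0,1): 1 bp
  [1,13): 12 bp
  [13,18): 5 bp
  [18,20): 2 bp
  [20,37): 17 bp
  [37,46): 9 bp
  [46,54): 8 bp
  [54,67): 13 bp
  [67,85): 18 bp
  [85,98): 13 bp
  [98,105): 7 bp
  [105,114): 9 bp
  [114,124): 10 bp
  [124,132): 8 bp
  [132,141): 9 bp
  [141,155): 14 bp
  [155,179): 24 bp
  [179,192): 13 bp
  [192,204): 12 bp
  [204,212): 8 bp
  [212,220): 8 bp
  [220,222): 2 bp

[1,2,2,5,7,8,8,8,8,9,9,9,10,12,12,13,13,13,14,17,18,24]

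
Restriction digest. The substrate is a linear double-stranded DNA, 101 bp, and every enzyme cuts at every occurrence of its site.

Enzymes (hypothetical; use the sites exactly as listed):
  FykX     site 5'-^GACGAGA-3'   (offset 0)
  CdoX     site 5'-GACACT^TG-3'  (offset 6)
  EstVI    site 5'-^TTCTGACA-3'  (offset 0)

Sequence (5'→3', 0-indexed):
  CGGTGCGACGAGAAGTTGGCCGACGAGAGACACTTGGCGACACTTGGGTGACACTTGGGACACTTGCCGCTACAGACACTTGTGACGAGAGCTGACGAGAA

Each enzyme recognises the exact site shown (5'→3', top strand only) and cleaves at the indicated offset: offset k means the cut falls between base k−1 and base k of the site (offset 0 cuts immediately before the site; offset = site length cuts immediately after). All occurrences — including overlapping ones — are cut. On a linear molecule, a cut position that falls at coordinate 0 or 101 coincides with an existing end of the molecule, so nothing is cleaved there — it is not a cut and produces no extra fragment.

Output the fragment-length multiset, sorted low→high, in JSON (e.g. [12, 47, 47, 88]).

Per-enzyme occurrences:
  FykX (GACGAGA, off=0): starts [6, 21, 83, 93] → cuts [6, 21, 83, 93]
  CdoX (GACACTTG, off=6): starts [28, 38, 49, 58, 74] → cuts [34, 44, 55, 64, 80]
  EstVI (TTCTGACA, off=0): no sites

Pooled cuts: [6, 21, 34, 44, 55, 64, 80, 83, 93]

Fragment lengths:
  [0,6): 6 bp
  [6,21): 15 bp
  [21,34): 13 bp
  [34,44): 10 bp
  [44,55): 11 bp
  [55,64): 9 bp
  [64,80): 16 bp
  [80,83): 3 bp
  [83,93): 10 bp
  [93,101): 8 bp

[3,6,8,9,10,10,11,13,15,16]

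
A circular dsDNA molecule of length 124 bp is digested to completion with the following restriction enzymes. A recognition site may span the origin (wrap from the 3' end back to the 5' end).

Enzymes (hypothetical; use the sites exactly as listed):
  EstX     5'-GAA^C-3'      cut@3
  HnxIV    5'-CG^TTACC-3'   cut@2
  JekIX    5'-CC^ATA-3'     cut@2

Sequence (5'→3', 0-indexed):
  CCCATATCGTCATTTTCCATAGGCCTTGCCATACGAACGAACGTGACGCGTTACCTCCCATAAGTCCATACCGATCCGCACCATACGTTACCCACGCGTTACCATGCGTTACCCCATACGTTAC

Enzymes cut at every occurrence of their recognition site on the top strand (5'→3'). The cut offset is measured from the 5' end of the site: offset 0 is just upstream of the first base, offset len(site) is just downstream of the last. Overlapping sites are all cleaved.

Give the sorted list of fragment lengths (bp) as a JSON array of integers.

[4,5,5,7,7,7,8,9,9,10,11,12,15,15]

Scan for sites:
  EstX (GAAC, off=3): starts [34, 38] → cuts [37, 41]
  HnxIV (CGTTACC, off=2): starts [48, 85, 96, 106, 118] → cuts [50, 87, 98, 108, 120]
  JekIX (CCATA, off=2): starts [1, 16, 28, 57, 65, 80, 113] → cuts [3, 18, 30, 59, 67, 82, 115]

Pooled cuts: [3, 18, 30, 37, 41, 50, 59, 67, 82, 87, 98, 108, 115, 120]

Fragment lengths:
  3→18: 15 bp
  18→30: 12 bp
  30→37: 7 bp
  37→41: 4 bp
  41→50: 9 bp
  50→59: 9 bp
  59→67: 8 bp
  67→82: 15 bp
  82→87: 5 bp
  87→98: 11 bp
  98→108: 10 bp
  108→115: 7 bp
  115→120: 5 bp
  120→3 (wrap): 124-120+3 = 7 bp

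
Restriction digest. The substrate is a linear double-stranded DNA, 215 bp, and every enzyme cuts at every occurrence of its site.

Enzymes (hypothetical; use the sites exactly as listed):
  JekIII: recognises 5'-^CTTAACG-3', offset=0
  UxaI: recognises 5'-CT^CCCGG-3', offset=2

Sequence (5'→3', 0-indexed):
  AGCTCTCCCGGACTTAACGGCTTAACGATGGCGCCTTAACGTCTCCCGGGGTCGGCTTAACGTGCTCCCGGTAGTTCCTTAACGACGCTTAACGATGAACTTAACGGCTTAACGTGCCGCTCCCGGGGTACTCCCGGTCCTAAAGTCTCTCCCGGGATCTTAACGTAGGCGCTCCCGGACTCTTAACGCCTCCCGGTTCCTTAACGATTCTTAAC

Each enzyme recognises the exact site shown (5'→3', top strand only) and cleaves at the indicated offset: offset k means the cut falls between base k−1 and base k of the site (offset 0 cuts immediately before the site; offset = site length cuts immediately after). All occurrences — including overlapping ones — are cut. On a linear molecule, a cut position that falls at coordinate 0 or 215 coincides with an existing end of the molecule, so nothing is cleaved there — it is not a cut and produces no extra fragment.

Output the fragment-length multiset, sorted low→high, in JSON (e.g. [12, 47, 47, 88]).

[6,6,8,8,8,8,8,10,10,10,11,11,11,11,12,14,14,15,16,18]

Site scan:
  JekIII (CTTAACG, off=0): starts [12, 20, 34, 55, 77, 87, 99, 107, 158, 181, 199] → cuts [12, 20, 34, 55, 77, 87, 99, 107, 158, 181, 199]
  UxaI (CTCCCGG, off=2): starts [4, 42, 64, 119, 130, 148, 171, 189] → cuts [6, 44, 66, 121, 132, 150, 173, 191]

All cut coordinates (distinct, sorted): [6, 12, 20, 34, 44, 55, 66, 77, 87, 99, 107, 121, 132, 150, 158, 173, 181, 191, 199]

Fragments:
  [0,6): 6 bp
  [6,12): 6 bp
  [12,20): 8 bp
  [20,34): 14 bp
  [34,44): 10 bp
  [44,55): 11 bp
  [55,66): 11 bp
  [66,77): 11 bp
  [77,87): 10 bp
  [87,99): 12 bp
  [99,107): 8 bp
  [107,121): 14 bp
  [121,132): 11 bp
  [132,150): 18 bp
  [150,158): 8 bp
  [158,173): 15 bp
  [173,181): 8 bp
  [181,191): 10 bp
  [191,199): 8 bp
  [199,215): 16 bp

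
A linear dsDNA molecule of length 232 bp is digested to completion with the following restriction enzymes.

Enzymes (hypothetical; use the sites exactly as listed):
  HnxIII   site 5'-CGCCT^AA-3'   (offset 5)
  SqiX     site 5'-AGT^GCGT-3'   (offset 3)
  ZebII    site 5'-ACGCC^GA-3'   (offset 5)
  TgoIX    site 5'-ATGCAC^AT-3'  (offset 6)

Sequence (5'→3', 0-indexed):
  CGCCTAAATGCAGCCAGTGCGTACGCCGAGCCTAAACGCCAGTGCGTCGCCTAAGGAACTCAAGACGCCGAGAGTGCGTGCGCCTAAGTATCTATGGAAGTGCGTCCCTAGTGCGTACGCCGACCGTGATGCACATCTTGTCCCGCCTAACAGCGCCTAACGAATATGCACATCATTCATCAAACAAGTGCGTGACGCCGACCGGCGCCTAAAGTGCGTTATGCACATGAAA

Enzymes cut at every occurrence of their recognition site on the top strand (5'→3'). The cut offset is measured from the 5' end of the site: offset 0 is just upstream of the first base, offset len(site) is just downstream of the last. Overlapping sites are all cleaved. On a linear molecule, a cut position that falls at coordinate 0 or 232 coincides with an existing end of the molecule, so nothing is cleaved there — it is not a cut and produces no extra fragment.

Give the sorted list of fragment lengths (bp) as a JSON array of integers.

[5,5,6,6,9,9,9,10,10,10,11,11,11,13,13,13,14,16,16,17,18]

Scan for sites:
  HnxIII CGCCTAA/5: at [0, 47, 80, 143, 153, 205] ⇒ [5, 52, 85, 148, 158, 210]
  SqiX AGTGCGT/3: at [15, 40, 72, 98, 109, 186, 212] ⇒ [18, 43, 75, 101, 112, 189, 215]
  ZebII ACGCCGA/5: at [22, 64, 116, 194] ⇒ [27, 69, 121, 199]
  TgoIX ATGCACAT/6: at [128, 165, 220] ⇒ [134, 171, 226]

Pooled cuts: [5, 18, 27, 43, 52, 69, 75, 85, 101, 112, 121, 134, 148, 158, 171, 189, 199, 210, 215, 226]

Fragment lengths:
  [0,5): 5 bp
  [5,18): 13 bp
  [18,27): 9 bp
  [27,43): 16 bp
  [43,52): 9 bp
  [52,69): 17 bp
  [69,75): 6 bp
  [75,85): 10 bp
  [85,101): 16 bp
  [101,112): 11 bp
  [112,121): 9 bp
  [121,134): 13 bp
  [134,148): 14 bp
  [148,158): 10 bp
  [158,171): 13 bp
  [171,189): 18 bp
  [189,199): 10 bp
  [199,210): 11 bp
  [210,215): 5 bp
  [215,226): 11 bp
  [226,232): 6 bp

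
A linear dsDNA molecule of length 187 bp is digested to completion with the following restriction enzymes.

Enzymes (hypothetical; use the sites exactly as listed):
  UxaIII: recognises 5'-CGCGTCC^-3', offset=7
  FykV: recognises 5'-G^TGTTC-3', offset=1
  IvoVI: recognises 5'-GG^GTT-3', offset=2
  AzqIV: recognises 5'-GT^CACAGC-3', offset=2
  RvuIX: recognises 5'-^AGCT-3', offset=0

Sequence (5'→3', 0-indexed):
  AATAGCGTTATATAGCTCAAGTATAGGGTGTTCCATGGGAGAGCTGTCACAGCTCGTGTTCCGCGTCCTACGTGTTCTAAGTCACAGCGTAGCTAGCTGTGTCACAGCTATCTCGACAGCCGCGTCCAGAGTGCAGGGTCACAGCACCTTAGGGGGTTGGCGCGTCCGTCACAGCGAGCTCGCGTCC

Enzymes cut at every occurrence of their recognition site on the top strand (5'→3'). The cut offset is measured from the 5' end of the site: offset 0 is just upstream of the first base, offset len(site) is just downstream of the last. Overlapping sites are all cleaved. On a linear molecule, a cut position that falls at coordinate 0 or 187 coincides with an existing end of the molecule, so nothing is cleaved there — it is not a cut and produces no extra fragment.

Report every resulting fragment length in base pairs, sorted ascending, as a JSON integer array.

Scan for sites:
  UxaIII (CGCGTCC, off=7): starts [61, 120, 160, 180] → cuts [68, 127, 167] (position 187 is a terminus of the linear molecule — no cut)
  FykV (GTGTTC, off=1): starts [27, 55, 71] → cuts [28, 56, 72]
  IvoVI (GGGTT, off=2): starts [153] → cuts [155]
  AzqIV (GTCACAGC, off=2): starts [45, 80, 100, 137, 167] → cuts [47, 82, 102, 139, 169]
  RvuIX (AGCT, off=0): starts [13, 41, 50, 90, 94, 105, 176] → cuts [13, 41, 50, 90, 94, 105, 176]

Pooled cuts: [13, 28, 41, 47, 50, 56, 68, 72, 82, 90, 94, 102, 105, 127, 139, 155, 167, 169, 176]

Fragments:
  [0,13): 13 bp
  [13,28): 15 bp
  [28,41): 13 bp
  [41,47): 6 bp
  [47,50): 3 bp
  [50,56): 6 bp
  [56,68): 12 bp
  [68,72): 4 bp
  [72,82): 10 bp
  [82,90): 8 bp
  [90,94): 4 bp
  [94,102): 8 bp
  [102,105): 3 bp
  [105,127): 22 bp
  [127,139): 12 bp
  [139,155): 16 bp
  [155,167): 12 bp
  [167,169): 2 bp
  [169,176): 7 bp
  [176,187): 11 bp

[2,3,3,4,4,6,6,7,8,8,10,11,12,12,12,13,13,15,16,22]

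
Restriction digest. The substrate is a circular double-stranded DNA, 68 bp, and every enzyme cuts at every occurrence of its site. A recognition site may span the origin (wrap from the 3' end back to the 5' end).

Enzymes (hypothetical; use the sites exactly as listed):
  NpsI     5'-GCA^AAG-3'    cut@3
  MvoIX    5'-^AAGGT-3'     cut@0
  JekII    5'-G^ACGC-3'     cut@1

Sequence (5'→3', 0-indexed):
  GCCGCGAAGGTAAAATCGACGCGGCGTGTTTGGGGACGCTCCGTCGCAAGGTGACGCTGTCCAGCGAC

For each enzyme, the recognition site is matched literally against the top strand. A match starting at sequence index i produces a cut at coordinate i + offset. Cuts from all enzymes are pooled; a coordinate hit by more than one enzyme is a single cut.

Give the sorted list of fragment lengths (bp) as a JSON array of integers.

[6,8,12,12,13,17]

Site scan:
  NpsI (GCAAAG, off=3): no sites
  MvoIX AAGGT/0: at [6, 47] ⇒ [6, 47]
  JekII GACGC/1: at [17, 34, 52, 65] ⇒ [18, 35, 53, 66]

All cut coordinates (distinct, sorted): [6, 18, 35, 47, 53, 66]

Fragments:
  6→18: 12 bp
  18→35: 17 bp
  35→47: 12 bp
  47→53: 6 bp
  53→66: 13 bp
  66→6 (wrap): 68-66+6 = 8 bp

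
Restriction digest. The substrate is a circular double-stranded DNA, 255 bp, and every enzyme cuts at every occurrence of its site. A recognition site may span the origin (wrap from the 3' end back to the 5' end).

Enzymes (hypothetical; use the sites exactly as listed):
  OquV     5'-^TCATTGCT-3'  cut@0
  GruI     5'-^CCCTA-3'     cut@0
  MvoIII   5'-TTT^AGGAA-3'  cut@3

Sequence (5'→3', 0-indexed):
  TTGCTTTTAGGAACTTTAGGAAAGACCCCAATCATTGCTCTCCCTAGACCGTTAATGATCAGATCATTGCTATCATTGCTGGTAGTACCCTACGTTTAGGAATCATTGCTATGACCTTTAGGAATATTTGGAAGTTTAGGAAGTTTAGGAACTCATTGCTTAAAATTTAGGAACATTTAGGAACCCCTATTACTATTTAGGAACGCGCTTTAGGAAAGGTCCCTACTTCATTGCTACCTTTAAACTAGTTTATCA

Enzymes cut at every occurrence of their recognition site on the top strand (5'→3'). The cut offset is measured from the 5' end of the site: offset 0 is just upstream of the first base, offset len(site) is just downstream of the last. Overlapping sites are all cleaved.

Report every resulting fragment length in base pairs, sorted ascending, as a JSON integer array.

Scan for sites:
  OquV (TCATTGCT, off=0): starts [31, 63, 72, 102, 152, 227, 252] → cuts [31, 63, 72, 102, 152, 227, 252]
  GruI (CCCTA, off=0): starts [41, 87, 184, 220] → cuts [41, 87, 184, 220]
  MvoIII (TTTAGGAA, off=3): starts [5, 14, 94, 116, 134, 143, 165, 175, 195, 208] → cuts [8, 17, 97, 119, 137, 146, 168, 178, 198, 211]

Pooled cuts: [8, 17, 31, 41, 63, 72, 87, 97, 102, 119, 137, 146, 152, 168, 178, 184, 198, 211, 220, 227, 252]

Fragment lengths:
  8→17: 9 bp
  17→31: 14 bp
  31→41: 10 bp
  41→63: 22 bp
  63→72: 9 bp
  72→87: 15 bp
  87→97: 10 bp
  97→102: 5 bp
  102→119: 17 bp
  119→137: 18 bp
  137→146: 9 bp
  146→152: 6 bp
  152→168: 16 bp
  168→178: 10 bp
  178→184: 6 bp
  184→198: 14 bp
  198→211: 13 bp
  211→220: 9 bp
  220→227: 7 bp
  227→252: 25 bp
  252→8 (wrap): 255-252+8 = 11 bp

[5,6,6,7,9,9,9,9,10,10,10,11,13,14,14,15,16,17,18,22,25]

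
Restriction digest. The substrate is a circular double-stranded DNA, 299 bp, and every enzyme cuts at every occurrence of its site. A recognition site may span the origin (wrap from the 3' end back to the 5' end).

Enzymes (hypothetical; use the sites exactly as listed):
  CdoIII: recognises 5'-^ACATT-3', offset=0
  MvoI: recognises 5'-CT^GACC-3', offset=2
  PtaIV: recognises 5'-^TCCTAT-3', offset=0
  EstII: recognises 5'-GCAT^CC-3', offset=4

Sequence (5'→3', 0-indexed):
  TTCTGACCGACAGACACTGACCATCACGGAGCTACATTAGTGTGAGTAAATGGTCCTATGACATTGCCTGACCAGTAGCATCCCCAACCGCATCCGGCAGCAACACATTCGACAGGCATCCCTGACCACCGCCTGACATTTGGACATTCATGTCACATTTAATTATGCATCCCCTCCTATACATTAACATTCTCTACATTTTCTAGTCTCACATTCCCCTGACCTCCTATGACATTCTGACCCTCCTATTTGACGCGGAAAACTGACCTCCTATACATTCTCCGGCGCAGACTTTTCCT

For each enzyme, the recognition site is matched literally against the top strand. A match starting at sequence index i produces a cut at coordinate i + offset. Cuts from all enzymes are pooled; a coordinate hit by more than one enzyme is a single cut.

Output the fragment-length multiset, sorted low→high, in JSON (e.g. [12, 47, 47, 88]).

[4,4,4,4,5,6,6,6,7,7,7,8,9,9,10,11,11,12,12,12,14,15,15,15,16,20,21,29]

Per-enzyme occurrences:
  CdoIII (ACATT, off=0): starts [33, 60, 104, 135, 143, 154, 180, 186, 195, 210, 231, 274] → cuts [33, 60, 104, 135, 143, 154, 180, 186, 195, 210, 231, 274]
  MvoI (CTGACC, off=2): starts [2, 16, 67, 121, 218, 236, 262] → cuts [4, 18, 69, 123, 220, 238, 264]
  PtaIV (TCCTAT, off=0): starts [53, 174, 224, 243, 268] → cuts [53, 174, 224, 243, 268]
  EstII (GCATCC, off=4): starts [77, 89, 115, 166] → cuts [81, 93, 119, 170]

Pooled cuts: [4, 18, 33, 53, 60, 69, 81, 93, 104, 119, 123, 135, 143, 154, 170, 174, 180, 186, 195, 210, 220, 224, 231, 238, 243, 264, 268, 274]

Fragments:
  4→18: 14 bp
  18→33: 15 bp
  33→53: 20 bp
  53→60: 7 bp
  60→69: 9 bp
  69→81: 12 bp
  81→93: 12 bp
  93→104: 11 bp
  104→119: 15 bp
  119→123: 4 bp
  123→135: 12 bp
  135→143: 8 bp
  143→154: 11 bp
  154→170: 16 bp
  170→174: 4 bp
  174→180: 6 bp
  180→186: 6 bp
  186→195: 9 bp
  195→210: 15 bp
  210→220: 10 bp
  220→224: 4 bp
  224→231: 7 bp
  231→238: 7 bp
  238→243: 5 bp
  243→264: 21 bp
  264→268: 4 bp
  268→274: 6 bp
  274→4 (wrap): 299-274+4 = 29 bp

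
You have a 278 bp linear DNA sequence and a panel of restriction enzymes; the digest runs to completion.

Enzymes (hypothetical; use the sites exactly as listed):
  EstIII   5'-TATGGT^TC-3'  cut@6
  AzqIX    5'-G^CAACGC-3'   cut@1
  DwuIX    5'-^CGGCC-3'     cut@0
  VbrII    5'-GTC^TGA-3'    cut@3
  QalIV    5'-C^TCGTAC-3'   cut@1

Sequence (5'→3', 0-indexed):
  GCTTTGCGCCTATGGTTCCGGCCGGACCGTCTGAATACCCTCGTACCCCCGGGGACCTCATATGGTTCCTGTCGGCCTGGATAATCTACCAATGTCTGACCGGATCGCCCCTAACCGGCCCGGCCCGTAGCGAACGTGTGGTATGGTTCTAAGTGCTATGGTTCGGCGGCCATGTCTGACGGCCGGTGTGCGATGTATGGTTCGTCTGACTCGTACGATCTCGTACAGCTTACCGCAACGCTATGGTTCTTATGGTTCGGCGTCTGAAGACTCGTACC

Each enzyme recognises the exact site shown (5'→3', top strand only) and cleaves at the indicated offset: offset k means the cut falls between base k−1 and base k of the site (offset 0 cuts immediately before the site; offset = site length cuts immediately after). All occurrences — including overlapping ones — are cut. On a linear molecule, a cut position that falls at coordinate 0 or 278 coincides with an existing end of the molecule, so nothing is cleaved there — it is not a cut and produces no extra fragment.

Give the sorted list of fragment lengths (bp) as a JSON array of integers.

[2,3,4,4,5,5,6,7,7,8,9,9,10,10,12,13,15,15,16,19,22,24,26,27]

Scan for sites:
  EstIII (TATGGTTC, off=6): starts [10, 60, 141, 156, 195, 241, 250] → cuts [16, 66, 147, 162, 201, 247, 256]
  AzqIX (GCAACGC, off=1): starts [234] → cuts [235]
  DwuIX (CGGCC, off=0): starts [18, 72, 115, 120, 166, 179] → cuts [18, 72, 115, 120, 166, 179]
  VbrII (GTCTGA, off=3): starts [28, 93, 173, 203, 261] → cuts [31, 96, 176, 206, 264]
  QalIV (CTCGTAC, off=1): starts [39, 209, 219, 270] → cuts [40, 210, 220, 271]

All cut coordinates (distinct, sorted): [16, 18, 31, 40, 66, 72, 96, 115, 120, 147, 162, 166, 176, 179, 201, 206, 210, 220, 235, 247, 256, 264, 271]

Fragments:
  [0,16): 16 bp
  [16,18): 2 bp
  [18,31): 13 bp
  [31,40): 9 bp
  [40,66): 26 bp
  [66,72): 6 bp
  [72,96): 24 bp
  [96,115): 19 bp
  [115,120): 5 bp
  [120,147): 27 bp
  [147,162): 15 bp
  [162,166): 4 bp
  [166,176): 10 bp
  [176,179): 3 bp
  [179,201): 22 bp
  [201,206): 5 bp
  [206,210): 4 bp
  [210,220): 10 bp
  [220,235): 15 bp
  [235,247): 12 bp
  [247,256): 9 bp
  [256,264): 8 bp
  [264,271): 7 bp
  [271,278): 7 bp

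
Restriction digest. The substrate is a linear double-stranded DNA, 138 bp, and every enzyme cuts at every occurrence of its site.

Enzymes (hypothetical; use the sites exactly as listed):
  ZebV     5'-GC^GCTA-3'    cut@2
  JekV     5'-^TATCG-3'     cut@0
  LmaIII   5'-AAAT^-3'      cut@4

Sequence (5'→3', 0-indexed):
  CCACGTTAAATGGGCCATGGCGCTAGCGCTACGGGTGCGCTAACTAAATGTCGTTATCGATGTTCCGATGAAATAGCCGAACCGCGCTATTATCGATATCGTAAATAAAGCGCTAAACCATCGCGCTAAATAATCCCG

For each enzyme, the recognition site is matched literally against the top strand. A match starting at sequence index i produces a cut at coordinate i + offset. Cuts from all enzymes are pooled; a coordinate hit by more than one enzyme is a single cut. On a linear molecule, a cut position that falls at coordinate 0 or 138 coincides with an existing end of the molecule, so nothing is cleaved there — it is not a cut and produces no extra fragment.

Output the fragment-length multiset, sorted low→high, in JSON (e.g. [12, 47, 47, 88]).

Scan for sites:
  ZebV (GCGCTA, off=2): starts [19, 25, 36, 83, 109, 122] → cuts [21, 27, 38, 85, 111, 124]
  JekV (TATCG, off=0): starts [54, 90, 96] → cuts [54, 90, 96]
  LmaIII (AAAT, off=4): starts [7, 45, 70, 102, 127] → cuts [11, 49, 74, 106, 131]

All cut coordinates (distinct, sorted): [11, 21, 27, 38, 49, 54, 74, 85, 90, 96, 106, 111, 124, 131]

Fragment lengths:
  [0,11): 11 bp
  [11,21): 10 bp
  [21,27): 6 bp
  [27,38): 11 bp
  [38,49): 11 bp
  [49,54): 5 bp
  [54,74): 20 bp
  [74,85): 11 bp
  [85,90): 5 bp
  [90,96): 6 bp
  [96,106): 10 bp
  [106,111): 5 bp
  [111,124): 13 bp
  [124,131): 7 bp
  [131,138): 7 bp

[5,5,5,6,6,7,7,10,10,11,11,11,11,13,20]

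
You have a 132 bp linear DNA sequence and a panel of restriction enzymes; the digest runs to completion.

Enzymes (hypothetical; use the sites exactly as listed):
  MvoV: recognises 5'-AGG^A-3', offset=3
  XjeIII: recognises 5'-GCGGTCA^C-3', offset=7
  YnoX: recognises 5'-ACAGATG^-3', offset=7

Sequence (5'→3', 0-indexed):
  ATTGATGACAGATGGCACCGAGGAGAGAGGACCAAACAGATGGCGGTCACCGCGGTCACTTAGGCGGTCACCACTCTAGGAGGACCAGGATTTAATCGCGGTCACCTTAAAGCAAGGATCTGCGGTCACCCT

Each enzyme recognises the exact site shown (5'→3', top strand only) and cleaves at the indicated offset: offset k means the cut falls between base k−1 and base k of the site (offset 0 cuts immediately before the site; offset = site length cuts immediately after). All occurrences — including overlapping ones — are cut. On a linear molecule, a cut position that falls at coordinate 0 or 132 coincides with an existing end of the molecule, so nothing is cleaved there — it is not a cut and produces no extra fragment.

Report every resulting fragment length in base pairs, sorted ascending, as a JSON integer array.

[3,4,6,7,7,9,9,10,11,12,12,13,14,15]

Site scan:
  MvoV (AGGA, off=3): starts [20, 27, 77, 80, 86, 114] → cuts [23, 30, 80, 83, 89, 117]
  XjeIII (GCGGTCAC, off=7): starts [42, 51, 63, 97, 121] → cuts [49, 58, 70, 104, 128]
  YnoX (ACAGATG, off=7): starts [7, 35] → cuts [14, 42]

All cut coordinates (distinct, sorted): [14, 23, 30, 42, 49, 58, 70, 80, 83, 89, 104, 117, 128]

Fragment lengths:
  [0,14): 14 bp
  [14,23): 9 bp
  [23,30): 7 bp
  [30,42): 12 bp
  [42,49): 7 bp
  [49,58): 9 bp
  [58,70): 12 bp
  [70,80): 10 bp
  [80,83): 3 bp
  [83,89): 6 bp
  [89,104): 15 bp
  [104,117): 13 bp
  [117,128): 11 bp
  [128,132): 4 bp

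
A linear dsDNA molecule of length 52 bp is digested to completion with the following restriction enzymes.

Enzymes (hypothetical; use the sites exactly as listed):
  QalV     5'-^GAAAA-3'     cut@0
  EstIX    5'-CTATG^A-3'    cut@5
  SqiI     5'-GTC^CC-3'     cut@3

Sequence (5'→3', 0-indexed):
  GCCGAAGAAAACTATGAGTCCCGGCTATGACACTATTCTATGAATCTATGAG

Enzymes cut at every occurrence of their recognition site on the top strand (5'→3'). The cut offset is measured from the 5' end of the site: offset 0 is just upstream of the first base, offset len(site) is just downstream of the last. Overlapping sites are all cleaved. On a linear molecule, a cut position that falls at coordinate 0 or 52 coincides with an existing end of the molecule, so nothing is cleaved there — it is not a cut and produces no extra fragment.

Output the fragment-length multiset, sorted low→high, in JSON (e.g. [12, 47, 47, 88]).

[2,4,6,8,9,10,13]

Site scan:
  QalV (GAAAA, off=0): starts [6] → cuts [6]
  EstIX (CTATGA, off=5): starts [11, 24, 37, 45] → cuts [16, 29, 42, 50]
  SqiI (GTCCC, off=3): starts [17] → cuts [20]

Pooled cuts: [6, 16, 20, 29, 42, 50]

Fragment lengths:
  [0,6): 6 bp
  [6,16): 10 bp
  [16,20): 4 bp
  [20,29): 9 bp
  [29,42): 13 bp
  [42,50): 8 bp
  [50,52): 2 bp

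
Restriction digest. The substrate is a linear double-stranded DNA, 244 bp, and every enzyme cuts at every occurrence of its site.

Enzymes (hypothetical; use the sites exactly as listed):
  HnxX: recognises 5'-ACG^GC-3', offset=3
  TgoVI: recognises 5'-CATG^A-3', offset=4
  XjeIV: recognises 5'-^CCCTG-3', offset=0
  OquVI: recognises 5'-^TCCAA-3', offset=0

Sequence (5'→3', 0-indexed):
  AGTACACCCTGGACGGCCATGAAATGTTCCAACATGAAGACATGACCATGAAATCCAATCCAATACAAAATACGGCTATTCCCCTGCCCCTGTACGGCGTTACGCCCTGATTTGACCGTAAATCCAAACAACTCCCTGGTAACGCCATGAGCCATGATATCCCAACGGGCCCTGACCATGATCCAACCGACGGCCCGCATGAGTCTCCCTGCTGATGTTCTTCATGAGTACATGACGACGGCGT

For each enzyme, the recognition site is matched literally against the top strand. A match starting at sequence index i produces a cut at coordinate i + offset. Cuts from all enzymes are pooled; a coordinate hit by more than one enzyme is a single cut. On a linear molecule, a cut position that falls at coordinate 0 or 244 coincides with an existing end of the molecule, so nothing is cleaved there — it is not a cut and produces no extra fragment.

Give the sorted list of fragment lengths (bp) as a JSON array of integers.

Per-enzyme occurrences:
  HnxX ACGGC/3: at [12, 71, 93, 189, 237] ⇒ [15, 74, 96, 192, 240]
  TgoVI CATGA/4: at [17, 32, 40, 46, 145, 152, 176, 197, 222, 230] ⇒ [21, 36, 44, 50, 149, 156, 180, 201, 226, 234]
  XjeIV CCCTG/0: at [6, 81, 87, 104, 133, 169, 206] ⇒ [6, 81, 87, 104, 133, 169, 206]
  OquVI TCCAA/0: at [27, 53, 58, 122, 181] ⇒ [27, 53, 58, 122, 181]

Pooled cuts: [6, 15, 21, 27, 36, 44, 50, 53, 58, 74, 81, 87, 96, 104, 122, 133, 149, 156, 169, 180, 181, 192, 201, 206, 226, 234, 240]

Fragments:
  [0,6): 6 bp
  [6,15): 9 bp
  [15,21): 6 bp
  [21,27): 6 bp
  [27,36): 9 bp
  [36,44): 8 bp
  [44,50): 6 bp
  [50,53): 3 bp
  [53,58): 5 bp
  [58,74): 16 bp
  [74,81): 7 bp
  [81,87): 6 bp
  [87,96): 9 bp
  [96,104): 8 bp
  [104,122): 18 bp
  [122,133): 11 bp
  [133,149): 16 bp
  [149,156): 7 bp
  [156,169): 13 bp
  [169,180): 11 bp
  [180,181): 1 bp
  [181,192): 11 bp
  [192,201): 9 bp
  [201,206): 5 bp
  [206,226): 20 bp
  [226,234): 8 bp
  [234,240): 6 bp
  [240,244): 4 bp

[1,3,4,5,5,6,6,6,6,6,6,7,7,8,8,8,9,9,9,9,11,11,11,13,16,16,18,20]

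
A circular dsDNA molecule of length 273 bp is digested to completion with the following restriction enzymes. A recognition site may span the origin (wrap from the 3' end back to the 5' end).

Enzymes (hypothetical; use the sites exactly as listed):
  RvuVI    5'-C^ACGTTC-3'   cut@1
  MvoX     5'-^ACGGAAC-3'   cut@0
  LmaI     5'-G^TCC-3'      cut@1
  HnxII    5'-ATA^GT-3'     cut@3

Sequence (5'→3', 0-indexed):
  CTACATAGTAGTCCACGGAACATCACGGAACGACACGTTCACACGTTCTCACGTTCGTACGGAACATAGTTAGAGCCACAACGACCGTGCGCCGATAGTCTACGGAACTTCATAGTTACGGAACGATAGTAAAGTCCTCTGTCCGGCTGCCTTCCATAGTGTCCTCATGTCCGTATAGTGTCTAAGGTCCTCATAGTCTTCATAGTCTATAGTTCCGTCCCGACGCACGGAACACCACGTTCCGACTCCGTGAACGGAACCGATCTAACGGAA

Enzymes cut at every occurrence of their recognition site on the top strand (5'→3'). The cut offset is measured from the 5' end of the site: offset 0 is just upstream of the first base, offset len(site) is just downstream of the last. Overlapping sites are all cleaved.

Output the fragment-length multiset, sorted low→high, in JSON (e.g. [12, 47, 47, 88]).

[3,3,3,4,4,6,6,7,7,8,8,8,8,8,8,9,9,10,10,10,10,10,11,13,13,14,17,17,29]

Scan for sites:
  RvuVI (CACGTTC, off=1): starts [33, 41, 49, 235] → cuts [34, 42, 50, 236]
  MvoX (ACGGAAC, off=0): starts [14, 24, 58, 101, 117, 226, 253, 267] → cuts [14, 24, 58, 101, 117, 226, 253, 267]
  LmaI (GTCC, off=1): starts [10, 133, 140, 160, 168, 186, 216] → cuts [11, 134, 141, 161, 169, 187, 217]
  HnxII (ATAGT, off=3): starts [4, 65, 94, 111, 125, 155, 174, 192, 201, 208] → cuts [7, 68, 97, 114, 128, 158, 177, 195, 204, 211]

Pooled cuts: [7, 11, 14, 24, 34, 42, 50, 58, 68, 97, 101, 114, 117, 128, 134, 141, 158, 161, 169, 177, 187, 195, 204, 211, 217, 226, 236, 253, 267]

Fragment lengths:
  7→11: 4 bp
  11→14: 3 bp
  14→24: 10 bp
  24→34: 10 bp
  34→42: 8 bp
  42→50: 8 bp
  50→58: 8 bp
  58→68: 10 bp
  68→97: 29 bp
  97→101: 4 bp
  101→114: 13 bp
  114→117: 3 bp
  117→128: 11 bp
  128→134: 6 bp
  134→141: 7 bp
  141→158: 17 bp
  158→161: 3 bp
  161→169: 8 bp
  169→177: 8 bp
  177→187: 10 bp
  187→195: 8 bp
  195→204: 9 bp
  204→211: 7 bp
  211→217: 6 bp
  217→226: 9 bp
  226→236: 10 bp
  236→253: 17 bp
  253→267: 14 bp
  267→7 (wrap): 273-267+7 = 13 bp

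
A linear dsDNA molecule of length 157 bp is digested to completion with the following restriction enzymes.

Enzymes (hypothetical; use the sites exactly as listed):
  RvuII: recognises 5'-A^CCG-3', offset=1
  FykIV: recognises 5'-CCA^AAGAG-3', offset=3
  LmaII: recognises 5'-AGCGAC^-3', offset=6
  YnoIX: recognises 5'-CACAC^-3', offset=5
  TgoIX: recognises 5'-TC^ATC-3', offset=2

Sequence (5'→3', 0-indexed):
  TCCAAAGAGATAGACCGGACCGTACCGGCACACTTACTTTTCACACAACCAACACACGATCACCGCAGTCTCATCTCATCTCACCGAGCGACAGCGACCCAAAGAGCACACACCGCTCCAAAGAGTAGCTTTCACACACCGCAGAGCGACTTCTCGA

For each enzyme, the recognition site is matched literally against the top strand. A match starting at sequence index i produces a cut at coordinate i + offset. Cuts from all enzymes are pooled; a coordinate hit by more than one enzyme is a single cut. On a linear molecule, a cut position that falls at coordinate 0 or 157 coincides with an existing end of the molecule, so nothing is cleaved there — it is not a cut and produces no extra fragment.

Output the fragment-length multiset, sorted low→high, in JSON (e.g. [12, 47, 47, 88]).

Scan for sites:
  RvuII (ACCG, off=1): starts [13, 18, 23, 61, 82, 111, 137] → cuts [14, 19, 24, 62, 83, 112, 138]
  FykIV (CCAAAGAG, off=3): starts [1, 98, 117] → cuts [4, 101, 120]
  LmaII (AGCGAC, off=6): starts [86, 92, 144] → cuts [92, 98, 150]
  YnoIX (CACAC, off=5): starts [28, 41, 52, 106, 108, 132, 134] → cuts [33, 46, 57, 111, 113, 137, 139]
  TgoIX (TCATC, off=2): starts [70, 75] → cuts [72, 77]

Pooled cuts: [4, 14, 19, 24, 33, 46, 57, 62, 72, 77, 83, 92, 98, 101, 111, 112, 113, 120, 137, 138, 139, 150]

Fragment lengths:
  [0,4): 4 bp
  [4,14): 10 bp
  [14,19): 5 bp
  [19,24): 5 bp
  [24,33): 9 bp
  [33,46): 13 bp
  [46,57): 11 bp
  [57,62): 5 bp
  [62,72): 10 bp
  [72,77): 5 bp
  [77,83): 6 bp
  [83,92): 9 bp
  [92,98): 6 bp
  [98,101): 3 bp
  [101,111): 10 bp
  [111,112): 1 bp
  [112,113): 1 bp
  [113,120): 7 bp
  [120,137): 17 bp
  [137,138): 1 bp
  [138,139): 1 bp
  [139,150): 11 bp
  [150,157): 7 bp

[1,1,1,1,3,4,5,5,5,5,6,6,7,7,9,9,10,10,10,11,11,13,17]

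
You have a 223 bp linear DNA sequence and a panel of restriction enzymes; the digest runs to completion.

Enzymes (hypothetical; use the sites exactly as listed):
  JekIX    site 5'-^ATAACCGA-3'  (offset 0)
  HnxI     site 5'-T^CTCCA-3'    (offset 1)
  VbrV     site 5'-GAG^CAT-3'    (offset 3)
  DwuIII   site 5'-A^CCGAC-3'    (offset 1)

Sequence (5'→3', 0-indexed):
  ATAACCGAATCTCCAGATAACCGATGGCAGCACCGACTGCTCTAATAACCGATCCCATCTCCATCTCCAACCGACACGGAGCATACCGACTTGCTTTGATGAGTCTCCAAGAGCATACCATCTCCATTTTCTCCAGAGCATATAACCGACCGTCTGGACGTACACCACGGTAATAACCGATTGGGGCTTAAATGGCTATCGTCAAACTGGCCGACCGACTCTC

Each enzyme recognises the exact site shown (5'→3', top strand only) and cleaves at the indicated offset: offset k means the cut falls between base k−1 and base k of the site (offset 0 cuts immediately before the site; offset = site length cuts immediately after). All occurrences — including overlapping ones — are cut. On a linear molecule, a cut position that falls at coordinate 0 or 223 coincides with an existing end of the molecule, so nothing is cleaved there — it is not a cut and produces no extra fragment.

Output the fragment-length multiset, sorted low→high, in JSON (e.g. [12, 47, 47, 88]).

Per-enzyme occurrences:
  JekIX ATAACCGA/0: at [0, 16, 44, 141, 172] ⇒ [16, 44, 141, 172] (position 0 is a terminus of the linear molecule — no cut)
  HnxI TCTCCA/1: at [9, 57, 63, 103, 120, 129] ⇒ [10, 58, 64, 104, 121, 130]
  VbrV GAGCAT/3: at [78, 110, 135] ⇒ [81, 113, 138]
  DwuIII ACCGAC/1: at [31, 69, 84, 144, 213] ⇒ [32, 70, 85, 145, 214]

Pooled cuts: [10, 16, 32, 44, 58, 64, 70, 81, 85, 104, 113, 121, 130, 138, 141, 145, 172, 214]

Fragments:
  [0,10): 10 bp
  [10,16): 6 bp
  [16,32): 16 bp
  [32,44): 12 bp
  [44,58): 14 bp
  [58,64): 6 bp
  [64,70): 6 bp
  [70,81): 11 bp
  [81,85): 4 bp
  [85,104): 19 bp
  [104,113): 9 bp
  [113,121): 8 bp
  [121,130): 9 bp
  [130,138): 8 bp
  [138,141): 3 bp
  [141,145): 4 bp
  [145,172): 27 bp
  [172,214): 42 bp
  [214,223): 9 bp

[3,4,4,6,6,6,8,8,9,9,9,10,11,12,14,16,19,27,42]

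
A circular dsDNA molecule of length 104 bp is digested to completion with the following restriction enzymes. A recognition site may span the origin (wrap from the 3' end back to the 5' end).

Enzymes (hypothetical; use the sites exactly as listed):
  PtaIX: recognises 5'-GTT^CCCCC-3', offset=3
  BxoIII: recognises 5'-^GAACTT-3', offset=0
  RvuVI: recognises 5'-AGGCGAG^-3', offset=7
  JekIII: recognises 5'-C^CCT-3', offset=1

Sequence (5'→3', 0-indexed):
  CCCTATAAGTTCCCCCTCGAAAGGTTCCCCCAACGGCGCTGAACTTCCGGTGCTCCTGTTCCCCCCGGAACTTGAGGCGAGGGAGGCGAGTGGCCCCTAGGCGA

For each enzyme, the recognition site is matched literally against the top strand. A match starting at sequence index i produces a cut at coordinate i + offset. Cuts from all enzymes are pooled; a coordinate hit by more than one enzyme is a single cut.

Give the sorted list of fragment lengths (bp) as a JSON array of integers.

[3,5,7,9,10,10,12,14,14,20]

Site scan:
  PtaIX GTTCCCCC/3: at [8, 23, 57] ⇒ [11, 26, 60]
  BxoIII GAACTT/0: at [40, 67] ⇒ [40, 67]
  RvuVI AGGCGAG/7: at [74, 83] ⇒ [81, 90]
  JekIII CCCT/1: at [0, 13, 94] ⇒ [1, 14, 95]

Pooled cuts: [1, 11, 14, 26, 40, 60, 67, 81, 90, 95]

Fragments:
  1→11: 10 bp
  11→14: 3 bp
  14→26: 12 bp
  26→40: 14 bp
  40→60: 20 bp
  60→67: 7 bp
  67→81: 14 bp
  81→90: 9 bp
  90→95: 5 bp
  95→1 (wrap): 104-95+1 = 10 bp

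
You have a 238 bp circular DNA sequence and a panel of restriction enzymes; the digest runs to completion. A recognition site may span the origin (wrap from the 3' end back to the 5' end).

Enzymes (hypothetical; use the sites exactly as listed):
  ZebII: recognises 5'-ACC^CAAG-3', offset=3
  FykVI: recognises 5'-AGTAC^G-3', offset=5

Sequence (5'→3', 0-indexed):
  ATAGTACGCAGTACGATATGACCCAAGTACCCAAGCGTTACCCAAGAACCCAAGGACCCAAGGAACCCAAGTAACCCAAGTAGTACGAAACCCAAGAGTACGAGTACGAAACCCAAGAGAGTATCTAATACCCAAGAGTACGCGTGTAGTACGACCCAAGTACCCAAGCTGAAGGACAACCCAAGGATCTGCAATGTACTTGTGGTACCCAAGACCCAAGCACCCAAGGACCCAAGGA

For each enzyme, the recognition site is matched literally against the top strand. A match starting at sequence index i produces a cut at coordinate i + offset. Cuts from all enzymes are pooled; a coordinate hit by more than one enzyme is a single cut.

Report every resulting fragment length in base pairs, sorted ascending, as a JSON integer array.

Scan for sites:
  ZebII ACCCAAG/3: at [20, 28, 39, 47, 55, 64, 73, 89, 110, 129, 153, 161, 178, 206, 213, 221, 229] ⇒ [23, 31, 42, 50, 58, 67, 76, 92, 113, 132, 156, 164, 181, 209, 216, 224, 232]
  FykVI AGTACG/5: at [2, 9, 81, 96, 102, 136, 147] ⇒ [7, 14, 86, 101, 107, 141, 152]

All cut coordinates (distinct, sorted): [7, 14, 23, 31, 42, 50, 58, 67, 76, 86, 92, 101, 107, 113, 132, 141, 152, 156, 164, 181, 209, 216, 224, 232]

Fragment lengths:
  7→14: 7 bp
  14→23: 9 bp
  23→31: 8 bp
  31→42: 11 bp
  42→50: 8 bp
  50→58: 8 bp
  58→67: 9 bp
  67→76: 9 bp
  76→86: 10 bp
  86→92: 6 bp
  92→101: 9 bp
  101→107: 6 bp
  107→113: 6 bp
  113→132: 19 bp
  132→141: 9 bp
  141→152: 11 bp
  152→156: 4 bp
  156→164: 8 bp
  164→181: 17 bp
  181→209: 28 bp
  209→216: 7 bp
  216→224: 8 bp
  224→232: 8 bp
  232→7 (wrap): 238-232+7 = 13 bp

[4,6,6,6,7,7,8,8,8,8,8,8,9,9,9,9,9,10,11,11,13,17,19,28]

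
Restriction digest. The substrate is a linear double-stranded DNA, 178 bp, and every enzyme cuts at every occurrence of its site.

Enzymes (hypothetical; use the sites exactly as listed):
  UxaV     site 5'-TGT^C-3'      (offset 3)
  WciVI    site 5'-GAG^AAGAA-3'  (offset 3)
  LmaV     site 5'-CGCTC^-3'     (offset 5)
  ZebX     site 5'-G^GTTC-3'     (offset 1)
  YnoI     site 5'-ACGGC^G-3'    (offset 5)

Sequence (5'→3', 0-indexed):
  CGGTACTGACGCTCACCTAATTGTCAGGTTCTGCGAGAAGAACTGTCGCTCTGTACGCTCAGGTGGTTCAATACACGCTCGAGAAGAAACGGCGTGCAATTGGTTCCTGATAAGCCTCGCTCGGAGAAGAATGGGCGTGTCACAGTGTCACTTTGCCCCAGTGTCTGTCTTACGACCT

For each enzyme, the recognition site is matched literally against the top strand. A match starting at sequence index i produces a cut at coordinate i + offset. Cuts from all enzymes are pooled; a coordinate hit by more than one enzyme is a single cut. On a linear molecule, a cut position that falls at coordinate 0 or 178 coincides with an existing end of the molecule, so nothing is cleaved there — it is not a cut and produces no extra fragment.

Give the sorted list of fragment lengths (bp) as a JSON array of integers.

Site scan:
  UxaV TGTC/3: at [21, 43, 137, 145, 161, 165] ⇒ [24, 46, 140, 148, 164, 168]
  WciVI GAGAAGAA/3: at [34, 80, 123] ⇒ [37, 83, 126]
  LmaV CGCTC/5: at [9, 46, 55, 75, 117] ⇒ [14, 51, 60, 80, 122]
  ZebX GGTTC/1: at [26, 64, 101] ⇒ [27, 65, 102]
  YnoI ACGGCG/5: at [88] ⇒ [93]

Pooled cuts: [14, 24, 27, 37, 46, 51, 60, 65, 80, 83, 93, 102, 122, 126, 140, 148, 164, 168]

Fragment lengths:
  [0,14): 14 bp
  [14,24): 10 bp
  [24,27): 3 bp
  [27,37): 10 bp
  [37,46): 9 bp
  [46,51): 5 bp
  [51,60): 9 bp
  [60,65): 5 bp
  [65,80): 15 bp
  [80,83): 3 bp
  [83,93): 10 bp
  [93,102): 9 bp
  [102,122): 20 bp
  [122,126): 4 bp
  [126,140): 14 bp
  [140,148): 8 bp
  [148,164): 16 bp
  [164,168): 4 bp
  [168,178): 10 bp

[3,3,4,4,5,5,8,9,9,9,10,10,10,10,14,14,15,16,20]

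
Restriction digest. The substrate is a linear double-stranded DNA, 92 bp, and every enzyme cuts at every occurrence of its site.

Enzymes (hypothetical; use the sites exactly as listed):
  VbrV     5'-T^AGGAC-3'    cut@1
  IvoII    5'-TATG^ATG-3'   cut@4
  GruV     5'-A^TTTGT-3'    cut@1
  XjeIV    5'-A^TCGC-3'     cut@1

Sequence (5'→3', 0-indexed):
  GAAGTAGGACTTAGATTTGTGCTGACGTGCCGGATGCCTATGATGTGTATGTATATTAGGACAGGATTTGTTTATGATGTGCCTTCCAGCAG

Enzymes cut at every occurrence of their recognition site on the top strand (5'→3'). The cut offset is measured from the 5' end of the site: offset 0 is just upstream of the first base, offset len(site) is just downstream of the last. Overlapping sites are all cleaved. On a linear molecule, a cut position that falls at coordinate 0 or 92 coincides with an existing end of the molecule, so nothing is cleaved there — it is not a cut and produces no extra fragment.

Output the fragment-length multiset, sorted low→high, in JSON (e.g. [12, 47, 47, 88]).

Scan for sites:
  VbrV (TAGGAC, off=1): starts [4, 56] → cuts [5, 57]
  IvoII (TATGATG, off=4): starts [38, 72] → cuts [42, 76]
  GruV (ATTTGT, off=1): starts [14, 65] → cuts [15, 66]
  XjeIV (ATCGC, off=1): no sites

Pooled cuts: [5, 15, 42, 57, 66, 76]

Fragments:
  [0,5): 5 bp
  [5,15): 10 bp
  [15,42): 27 bp
  [42,57): 15 bp
  [57,66): 9 bp
  [66,76): 10 bp
  [76,92): 16 bp

[5,9,10,10,15,16,27]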